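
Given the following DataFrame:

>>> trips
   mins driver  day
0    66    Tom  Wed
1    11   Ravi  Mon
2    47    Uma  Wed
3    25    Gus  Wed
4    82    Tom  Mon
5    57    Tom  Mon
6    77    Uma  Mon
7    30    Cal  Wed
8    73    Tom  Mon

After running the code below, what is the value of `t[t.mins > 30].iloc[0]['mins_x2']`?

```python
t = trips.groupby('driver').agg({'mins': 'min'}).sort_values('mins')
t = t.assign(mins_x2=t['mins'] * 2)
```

94

group by driver, min of mins:
        mins
driver      
Cal       30
Gus       25
Ravi      11
Tom       57
Uma       47
sort by mins:
        mins
driver      
Ravi      11
Gus       25
Cal       30
Uma       47
Tom       57
add column mins_x2 = t['mins'] * 2:
        mins  mins_x2
driver               
Ravi      11       22
Gus       25       50
Cal       30       60
Uma       47       94
Tom       57      114
filter rows where mins > 30:
        mins  mins_x2
driver               
Uma       47       94
Tom       57      114
The value at position 0, column 'mins_x2' is 94.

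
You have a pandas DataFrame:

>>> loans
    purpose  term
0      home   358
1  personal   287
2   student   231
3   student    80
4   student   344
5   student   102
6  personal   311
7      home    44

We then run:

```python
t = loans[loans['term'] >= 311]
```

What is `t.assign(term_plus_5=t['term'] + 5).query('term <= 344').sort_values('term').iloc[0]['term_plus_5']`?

316

filter rows where term >= 311:
    purpose  term
0      home   358
4   student   344
6  personal   311
add column term_plus_5 = t['term'] + 5:
    purpose  term  term_plus_5
0      home   358          363
4   student   344          349
6  personal   311          316
filter rows where term <= 344:
    purpose  term  term_plus_5
4   student   344          349
6  personal   311          316
sort by term:
    purpose  term  term_plus_5
6  personal   311          316
4   student   344          349
Taking the value at position 0, column 'term_plus_5' gives 316.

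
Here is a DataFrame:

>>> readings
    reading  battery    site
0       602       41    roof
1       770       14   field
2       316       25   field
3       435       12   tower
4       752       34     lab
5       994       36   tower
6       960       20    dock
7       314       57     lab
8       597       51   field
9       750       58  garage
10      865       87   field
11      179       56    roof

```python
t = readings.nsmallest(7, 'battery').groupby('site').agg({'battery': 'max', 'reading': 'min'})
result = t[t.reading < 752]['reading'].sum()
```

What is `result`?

1353

take 7 rows with smallest battery:
   reading  battery   site
3      435       12  tower
1      770       14  field
6      960       20   dock
2      316       25  field
4      752       34    lab
5      994       36  tower
0      602       41   roof
group by site: max(battery), min(reading):
       battery  reading
site                   
dock        20      960
field       25      316
lab         34      752
roof        41      602
tower       36      435
filter rows where reading < 752:
       battery  reading
site                   
field       25      316
roof        41      602
tower       36      435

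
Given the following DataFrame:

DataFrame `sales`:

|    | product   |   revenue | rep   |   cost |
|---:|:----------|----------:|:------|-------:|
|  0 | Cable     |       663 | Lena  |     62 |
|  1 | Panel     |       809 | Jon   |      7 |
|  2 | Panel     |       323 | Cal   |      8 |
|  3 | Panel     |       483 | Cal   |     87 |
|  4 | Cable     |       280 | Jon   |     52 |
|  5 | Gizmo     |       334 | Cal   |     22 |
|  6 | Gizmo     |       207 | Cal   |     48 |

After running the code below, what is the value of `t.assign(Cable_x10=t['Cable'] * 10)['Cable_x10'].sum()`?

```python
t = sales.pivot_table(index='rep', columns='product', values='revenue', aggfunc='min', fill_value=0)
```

9430

pivot: rows=rep, cols=product, min(revenue):
product  Cable  Gizmo  Panel
rep                         
Cal          0    207    323
Jon        280      0    809
Lena       663      0      0
add column Cable_x10 = t['Cable'] * 10:
product  Cable  Gizmo  Panel  Cable_x10
rep                                    
Cal          0    207    323          0
Jon        280      0    809       2800
Lena       663      0      0       6630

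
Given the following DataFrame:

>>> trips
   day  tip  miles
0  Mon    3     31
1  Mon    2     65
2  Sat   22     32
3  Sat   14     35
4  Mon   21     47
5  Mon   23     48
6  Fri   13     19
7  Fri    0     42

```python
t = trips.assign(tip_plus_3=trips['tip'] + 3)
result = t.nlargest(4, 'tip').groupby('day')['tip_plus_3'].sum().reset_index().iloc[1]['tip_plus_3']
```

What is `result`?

add column tip_plus_3 = trips['tip'] + 3:
   day  tip  miles  tip_plus_3
0  Mon    3     31           6
1  Mon    2     65           5
2  Sat   22     32          25
3  Sat   14     35          17
4  Mon   21     47          24
5  Mon   23     48          26
6  Fri   13     19          16
7  Fri    0     42           3
take 4 rows with largest tip:
   day  tip  miles  tip_plus_3
5  Mon   23     48          26
2  Sat   22     32          25
4  Mon   21     47          24
3  Sat   14     35          17
group by day, sum of tip_plus_3:
day
Mon    50
Sat    42
Name: tip_plus_3, dtype: int64
reset_index():
   day  tip_plus_3
0  Mon          50
1  Sat          42
Reading off the value at position 1, column 'tip_plus_3', we get 42.

42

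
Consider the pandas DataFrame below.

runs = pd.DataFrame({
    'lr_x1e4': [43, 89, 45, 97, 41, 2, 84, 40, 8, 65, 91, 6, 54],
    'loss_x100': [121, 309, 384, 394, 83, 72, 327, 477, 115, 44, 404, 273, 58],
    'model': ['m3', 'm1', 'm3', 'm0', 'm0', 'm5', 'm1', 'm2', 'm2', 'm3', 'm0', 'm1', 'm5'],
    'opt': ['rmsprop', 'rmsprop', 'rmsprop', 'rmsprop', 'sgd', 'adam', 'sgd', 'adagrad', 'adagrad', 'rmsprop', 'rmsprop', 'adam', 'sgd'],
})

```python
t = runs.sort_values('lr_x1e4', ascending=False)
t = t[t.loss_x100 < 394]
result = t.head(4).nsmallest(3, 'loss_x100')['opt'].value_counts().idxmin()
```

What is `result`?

sgd

sort by lr_x1e4 descending:
    lr_x1e4  loss_x100 model      opt
3        97        394    m0  rmsprop
10       91        404    m0  rmsprop
1        89        309    m1  rmsprop
6        84        327    m1      sgd
9        65         44    m3  rmsprop
12       54         58    m5      sgd
2        45        384    m3  rmsprop
0        43        121    m3  rmsprop
4        41         83    m0      sgd
7        40        477    m2  adagrad
8         8        115    m2  adagrad
11        6        273    m1     adam
5         2         72    m5     adam
filter rows where loss_x100 < 394:
    lr_x1e4  loss_x100 model      opt
1        89        309    m1  rmsprop
6        84        327    m1      sgd
9        65         44    m3  rmsprop
12       54         58    m5      sgd
2        45        384    m3  rmsprop
0        43        121    m3  rmsprop
4        41         83    m0      sgd
8         8        115    m2  adagrad
11        6        273    m1     adam
5         2         72    m5     adam
take first 4 rows:
    lr_x1e4  loss_x100 model      opt
1        89        309    m1  rmsprop
6        84        327    m1      sgd
9        65         44    m3  rmsprop
12       54         58    m5      sgd
take 3 rows with smallest loss_x100:
    lr_x1e4  loss_x100 model      opt
9        65         44    m3  rmsprop
12       54         58    m5      sgd
1        89        309    m1  rmsprop
value_counts of opt:
opt
rmsprop    2
sgd        1
Name: count, dtype: int64
Reading off the label with the smallest value, we get sgd.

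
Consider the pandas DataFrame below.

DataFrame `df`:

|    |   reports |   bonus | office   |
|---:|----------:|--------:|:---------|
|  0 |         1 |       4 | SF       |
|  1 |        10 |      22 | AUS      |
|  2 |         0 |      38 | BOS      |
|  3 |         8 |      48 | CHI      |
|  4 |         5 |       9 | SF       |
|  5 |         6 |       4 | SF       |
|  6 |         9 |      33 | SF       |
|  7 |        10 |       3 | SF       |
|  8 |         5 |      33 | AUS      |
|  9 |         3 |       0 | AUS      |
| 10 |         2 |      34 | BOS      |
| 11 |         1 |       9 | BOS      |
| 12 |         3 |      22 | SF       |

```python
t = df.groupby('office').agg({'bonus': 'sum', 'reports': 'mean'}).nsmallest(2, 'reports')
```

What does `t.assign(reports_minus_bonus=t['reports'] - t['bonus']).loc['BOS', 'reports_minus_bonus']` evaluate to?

-80.0

group by office: sum(bonus), mean(reports):
        bonus   reports
office                 
AUS        55  6.000000
BOS        81  1.000000
CHI        48  8.000000
SF         75  5.666667
take 2 rows with smallest reports:
        bonus   reports
office                 
BOS        81  1.000000
SF         75  5.666667
add column reports_minus_bonus = t['reports'] - t['bonus']:
        bonus   reports  reports_minus_bonus
office                                      
BOS        81  1.000000           -80.000000
SF         75  5.666667           -69.333333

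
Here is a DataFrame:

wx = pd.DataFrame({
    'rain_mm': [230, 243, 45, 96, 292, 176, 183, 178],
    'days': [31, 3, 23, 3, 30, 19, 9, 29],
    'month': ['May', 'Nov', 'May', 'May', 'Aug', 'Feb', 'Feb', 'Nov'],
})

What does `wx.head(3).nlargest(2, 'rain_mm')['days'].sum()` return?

take first 3 rows:
   rain_mm  days month
0      230    31   May
1      243     3   Nov
2       45    23   May
take 2 rows with largest rain_mm:
   rain_mm  days month
1      243     3   Nov
0      230    31   May

34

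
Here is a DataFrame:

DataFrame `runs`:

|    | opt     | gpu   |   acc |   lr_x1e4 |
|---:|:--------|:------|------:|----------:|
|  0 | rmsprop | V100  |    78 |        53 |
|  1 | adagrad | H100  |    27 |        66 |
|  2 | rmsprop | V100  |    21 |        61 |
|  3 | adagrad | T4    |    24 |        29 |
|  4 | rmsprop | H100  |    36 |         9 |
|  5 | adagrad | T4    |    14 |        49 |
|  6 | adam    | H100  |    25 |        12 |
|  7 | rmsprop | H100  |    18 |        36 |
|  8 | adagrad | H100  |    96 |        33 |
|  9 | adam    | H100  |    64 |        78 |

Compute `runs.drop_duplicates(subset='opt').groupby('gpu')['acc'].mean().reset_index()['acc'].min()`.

26.0

drop duplicate opt (keep=first):
       opt   gpu  acc  lr_x1e4
0  rmsprop  V100   78       53
1  adagrad  H100   27       66
6     adam  H100   25       12
group by gpu, mean of acc:
gpu
H100    26.0
V100    78.0
Name: acc, dtype: float64
reset_index():
    gpu   acc
0  H100  26.0
1  V100  78.0
min of column 'acc' → 26.0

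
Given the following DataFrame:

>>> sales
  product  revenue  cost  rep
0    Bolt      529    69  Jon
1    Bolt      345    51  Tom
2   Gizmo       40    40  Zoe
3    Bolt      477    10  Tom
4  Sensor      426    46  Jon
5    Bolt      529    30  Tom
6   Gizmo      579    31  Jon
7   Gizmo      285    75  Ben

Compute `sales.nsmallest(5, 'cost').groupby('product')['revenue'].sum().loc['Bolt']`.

take 5 rows with smallest cost:
  product  revenue  cost  rep
3    Bolt      477    10  Tom
5    Bolt      529    30  Tom
6   Gizmo      579    31  Jon
2   Gizmo       40    40  Zoe
4  Sensor      426    46  Jon
group by product, sum of revenue:
product
Bolt      1006
Gizmo      619
Sensor     426
Name: revenue, dtype: int64

1006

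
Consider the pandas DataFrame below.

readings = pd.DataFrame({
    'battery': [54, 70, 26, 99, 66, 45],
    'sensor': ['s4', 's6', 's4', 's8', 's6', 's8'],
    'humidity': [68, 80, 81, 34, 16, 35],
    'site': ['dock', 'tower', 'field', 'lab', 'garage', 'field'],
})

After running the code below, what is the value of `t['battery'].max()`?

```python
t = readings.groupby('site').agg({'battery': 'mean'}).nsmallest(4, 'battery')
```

70.0

group by site, mean of battery:
        battery
site           
dock       54.0
field      35.5
garage     66.0
lab        99.0
tower      70.0
take 4 rows with smallest battery:
        battery
site           
field      35.5
dock       54.0
garage     66.0
tower      70.0
max of column 'battery' → 70.0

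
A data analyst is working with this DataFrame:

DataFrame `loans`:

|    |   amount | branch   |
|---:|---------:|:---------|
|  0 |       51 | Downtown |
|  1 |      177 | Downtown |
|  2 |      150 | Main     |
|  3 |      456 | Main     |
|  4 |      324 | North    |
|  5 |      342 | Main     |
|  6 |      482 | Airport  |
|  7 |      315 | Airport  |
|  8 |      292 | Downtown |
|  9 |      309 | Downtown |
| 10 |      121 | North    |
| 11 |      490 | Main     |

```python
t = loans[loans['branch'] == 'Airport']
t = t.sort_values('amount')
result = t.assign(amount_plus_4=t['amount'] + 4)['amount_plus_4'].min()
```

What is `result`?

filter rows where branch == 'Airport':
   amount   branch
6     482  Airport
7     315  Airport
sort by amount:
   amount   branch
7     315  Airport
6     482  Airport
add column amount_plus_4 = t['amount'] + 4:
   amount   branch  amount_plus_4
7     315  Airport            319
6     482  Airport            486
So min() = 319.

319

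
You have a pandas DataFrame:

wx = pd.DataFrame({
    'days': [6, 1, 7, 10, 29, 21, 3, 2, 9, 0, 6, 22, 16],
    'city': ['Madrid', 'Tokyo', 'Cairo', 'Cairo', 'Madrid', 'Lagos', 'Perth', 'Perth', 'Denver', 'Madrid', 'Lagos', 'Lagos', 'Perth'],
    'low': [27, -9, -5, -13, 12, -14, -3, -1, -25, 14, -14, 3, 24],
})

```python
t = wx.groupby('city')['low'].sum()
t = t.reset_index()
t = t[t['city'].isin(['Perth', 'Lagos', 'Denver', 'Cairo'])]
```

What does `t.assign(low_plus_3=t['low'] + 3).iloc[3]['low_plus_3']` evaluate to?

group by city, sum of low:
city
Cairo    -18
Denver   -25
Lagos    -25
Madrid    53
Perth     20
Tokyo     -9
Name: low, dtype: int64
reset_index():
     city  low
0   Cairo  -18
1  Denver  -25
2   Lagos  -25
3  Madrid   53
4   Perth   20
5   Tokyo   -9
filter rows where city in ['Perth', 'Lagos', 'Denver', 'Cairo']:
     city  low
0   Cairo  -18
1  Denver  -25
2   Lagos  -25
4   Perth   20
add column low_plus_3 = t['low'] + 3:
     city  low  low_plus_3
0   Cairo  -18         -15
1  Denver  -25         -22
2   Lagos  -25         -22
4   Perth   20          23
Taking the value at position 3, column 'low_plus_3' gives 23.

23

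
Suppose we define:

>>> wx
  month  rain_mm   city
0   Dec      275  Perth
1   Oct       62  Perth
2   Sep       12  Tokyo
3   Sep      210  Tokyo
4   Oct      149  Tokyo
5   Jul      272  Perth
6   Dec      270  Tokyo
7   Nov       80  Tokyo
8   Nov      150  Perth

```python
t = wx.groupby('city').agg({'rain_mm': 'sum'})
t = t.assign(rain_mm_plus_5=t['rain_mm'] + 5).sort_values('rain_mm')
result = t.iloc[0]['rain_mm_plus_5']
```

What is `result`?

group by city, sum of rain_mm:
       rain_mm
city          
Perth      759
Tokyo      721
add column rain_mm_plus_5 = t['rain_mm'] + 5:
       rain_mm  rain_mm_plus_5
city                          
Perth      759             764
Tokyo      721             726
sort by rain_mm:
       rain_mm  rain_mm_plus_5
city                          
Tokyo      721             726
Perth      759             764
So iloc[0]['rain_mm_plus_5'] = 726.

726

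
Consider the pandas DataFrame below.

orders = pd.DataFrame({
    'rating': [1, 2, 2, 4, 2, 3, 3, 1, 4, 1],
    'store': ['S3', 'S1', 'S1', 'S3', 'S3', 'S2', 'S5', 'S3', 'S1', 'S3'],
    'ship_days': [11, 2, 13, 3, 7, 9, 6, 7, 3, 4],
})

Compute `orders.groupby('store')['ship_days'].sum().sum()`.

group by store, sum of ship_days:
store
S1    18
S2     9
S3    32
S5     6
Name: ship_days, dtype: int64

65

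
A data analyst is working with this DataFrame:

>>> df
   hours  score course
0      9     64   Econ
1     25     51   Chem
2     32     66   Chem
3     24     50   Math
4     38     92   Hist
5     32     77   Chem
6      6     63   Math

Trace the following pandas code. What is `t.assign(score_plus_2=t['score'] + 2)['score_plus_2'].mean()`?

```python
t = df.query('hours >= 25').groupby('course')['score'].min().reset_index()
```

filter rows where hours >= 25:
   hours  score course
1     25     51   Chem
2     32     66   Chem
4     38     92   Hist
5     32     77   Chem
group by course, min of score:
course
Chem    51
Hist    92
Name: score, dtype: int64
reset_index():
  course  score
0   Chem     51
1   Hist     92
add column score_plus_2 = t['score'] + 2:
  course  score  score_plus_2
0   Chem     51            53
1   Hist     92            94
Hence 73.5.

73.5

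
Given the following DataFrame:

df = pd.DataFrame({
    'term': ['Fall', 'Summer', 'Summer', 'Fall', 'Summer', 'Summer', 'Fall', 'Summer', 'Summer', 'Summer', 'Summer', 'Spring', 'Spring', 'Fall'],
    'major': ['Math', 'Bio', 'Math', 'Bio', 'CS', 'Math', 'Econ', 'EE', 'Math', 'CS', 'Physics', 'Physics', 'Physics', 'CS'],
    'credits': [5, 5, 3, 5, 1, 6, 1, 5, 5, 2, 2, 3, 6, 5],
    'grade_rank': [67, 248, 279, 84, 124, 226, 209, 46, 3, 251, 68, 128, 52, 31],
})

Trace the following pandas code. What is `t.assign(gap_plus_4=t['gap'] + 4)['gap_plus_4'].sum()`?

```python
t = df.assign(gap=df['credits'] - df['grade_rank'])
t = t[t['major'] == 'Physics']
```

-225

add column gap = df['credits'] - df['grade_rank']:
      term    major  credits  grade_rank  gap
0     Fall     Math        5          67  -62
1   Summer      Bio        5         248 -243
2   Summer     Math        3         279 -276
3     Fall      Bio        5          84  -79
4   Summer       CS        1         124 -123
5   Summer     Math        6         226 -220
6     Fall     Econ        1         209 -208
7   Summer       EE        5          46  -41
8   Summer     Math        5           3    2
9   Summer       CS        2         251 -249
10  Summer  Physics        2          68  -66
11  Spring  Physics        3         128 -125
12  Spring  Physics        6          52  -46
13    Fall       CS        5          31  -26
filter rows where major == 'Physics':
      term    major  credits  grade_rank  gap
10  Summer  Physics        2          68  -66
11  Spring  Physics        3         128 -125
12  Spring  Physics        6          52  -46
add column gap_plus_4 = t['gap'] + 4:
      term    major  credits  grade_rank  gap  gap_plus_4
10  Summer  Physics        2          68  -66         -62
11  Spring  Physics        3         128 -125        -121
12  Spring  Physics        6          52  -46         -42
So sum() = -225.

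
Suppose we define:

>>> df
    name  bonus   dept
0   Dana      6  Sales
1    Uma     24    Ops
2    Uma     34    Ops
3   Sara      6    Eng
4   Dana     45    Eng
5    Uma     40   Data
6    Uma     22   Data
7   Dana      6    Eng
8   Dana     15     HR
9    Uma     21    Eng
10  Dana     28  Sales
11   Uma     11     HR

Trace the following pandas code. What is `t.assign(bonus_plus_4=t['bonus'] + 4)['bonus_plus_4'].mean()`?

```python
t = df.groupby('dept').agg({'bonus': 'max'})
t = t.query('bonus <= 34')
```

29.6666666667

group by dept, max of bonus:
       bonus
dept        
Data      40
Eng       45
HR        15
Ops       34
Sales     28
filter rows where bonus <= 34:
       bonus
dept        
HR        15
Ops       34
Sales     28
add column bonus_plus_4 = t['bonus'] + 4:
       bonus  bonus_plus_4
dept                      
HR        15            19
Ops       34            38
Sales     28            32
So mean() = 29.6666666667.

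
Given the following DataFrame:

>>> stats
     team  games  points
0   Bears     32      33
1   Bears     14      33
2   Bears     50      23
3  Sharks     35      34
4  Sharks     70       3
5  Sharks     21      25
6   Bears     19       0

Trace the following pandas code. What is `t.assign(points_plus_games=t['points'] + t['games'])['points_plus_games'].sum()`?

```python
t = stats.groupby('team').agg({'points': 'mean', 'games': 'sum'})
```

group by team: mean(points), sum(games):
           points  games
team                    
Bears   22.250000    115
Sharks  20.666667    126
add column points_plus_games = t['points'] + t['games']:
           points  games  points_plus_games
team                                       
Bears   22.250000    115         137.250000
Sharks  20.666667    126         146.666667

283.916666667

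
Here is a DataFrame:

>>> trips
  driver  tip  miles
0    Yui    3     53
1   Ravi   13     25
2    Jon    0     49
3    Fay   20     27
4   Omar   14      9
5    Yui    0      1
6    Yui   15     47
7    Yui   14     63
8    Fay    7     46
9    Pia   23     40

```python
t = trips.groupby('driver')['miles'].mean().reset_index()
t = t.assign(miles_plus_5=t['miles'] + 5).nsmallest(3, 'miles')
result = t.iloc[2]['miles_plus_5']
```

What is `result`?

group by driver, mean of miles:
driver
Fay     36.5
Jon     49.0
Omar     9.0
Pia     40.0
Ravi    25.0
Yui     41.0
Name: miles, dtype: float64
reset_index():
  driver  miles
0    Fay   36.5
1    Jon   49.0
2   Omar    9.0
3    Pia   40.0
4   Ravi   25.0
5    Yui   41.0
add column miles_plus_5 = t['miles'] + 5:
  driver  miles  miles_plus_5
0    Fay   36.5          41.5
1    Jon   49.0          54.0
2   Omar    9.0          14.0
3    Pia   40.0          45.0
4   Ravi   25.0          30.0
5    Yui   41.0          46.0
take 3 rows with smallest miles:
  driver  miles  miles_plus_5
2   Omar    9.0          14.0
4   Ravi   25.0          30.0
0    Fay   36.5          41.5
Finally, value at position 2, column 'miles_plus_5' = 41.5.

41.5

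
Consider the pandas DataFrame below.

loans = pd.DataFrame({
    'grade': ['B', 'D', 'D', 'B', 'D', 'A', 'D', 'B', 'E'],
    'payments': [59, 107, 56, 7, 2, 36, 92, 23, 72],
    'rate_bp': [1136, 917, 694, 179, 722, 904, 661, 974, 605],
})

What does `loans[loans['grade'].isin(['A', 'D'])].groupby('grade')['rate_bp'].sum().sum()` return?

filter rows where grade in ['A', 'D']:
  grade  payments  rate_bp
1     D       107      917
2     D        56      694
4     D         2      722
5     A        36      904
6     D        92      661
group by grade, sum of rate_bp:
grade
A     904
D    2994
Name: rate_bp, dtype: int64
Finally, sum of the resulting series = 3898.

3898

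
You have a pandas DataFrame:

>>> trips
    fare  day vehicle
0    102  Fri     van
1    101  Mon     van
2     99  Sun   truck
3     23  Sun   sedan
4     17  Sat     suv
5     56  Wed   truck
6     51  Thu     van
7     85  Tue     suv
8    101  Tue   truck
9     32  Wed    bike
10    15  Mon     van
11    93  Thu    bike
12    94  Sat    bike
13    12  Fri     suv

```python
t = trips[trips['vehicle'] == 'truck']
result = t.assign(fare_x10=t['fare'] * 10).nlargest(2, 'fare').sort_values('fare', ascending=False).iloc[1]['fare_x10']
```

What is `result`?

filter rows where vehicle == 'truck':
   fare  day vehicle
2    99  Sun   truck
5    56  Wed   truck
8   101  Tue   truck
add column fare_x10 = t['fare'] * 10:
   fare  day vehicle  fare_x10
2    99  Sun   truck       990
5    56  Wed   truck       560
8   101  Tue   truck      1010
take 2 rows with largest fare:
   fare  day vehicle  fare_x10
8   101  Tue   truck      1010
2    99  Sun   truck       990
sort by fare descending:
   fare  day vehicle  fare_x10
8   101  Tue   truck      1010
2    99  Sun   truck       990
So iloc[1]['fare_x10'] = 990.

990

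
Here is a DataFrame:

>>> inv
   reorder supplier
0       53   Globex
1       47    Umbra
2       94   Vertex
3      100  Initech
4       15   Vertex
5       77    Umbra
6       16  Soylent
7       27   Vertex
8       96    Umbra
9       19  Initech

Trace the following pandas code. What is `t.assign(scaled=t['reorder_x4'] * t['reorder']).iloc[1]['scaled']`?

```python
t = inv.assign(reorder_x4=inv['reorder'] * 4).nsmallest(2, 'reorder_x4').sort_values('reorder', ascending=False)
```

add column reorder_x4 = inv['reorder'] * 4:
   reorder supplier  reorder_x4
0       53   Globex         212
1       47    Umbra         188
2       94   Vertex         376
3      100  Initech         400
4       15   Vertex          60
5       77    Umbra         308
6       16  Soylent          64
7       27   Vertex         108
8       96    Umbra         384
9       19  Initech          76
take 2 rows with smallest reorder_x4:
   reorder supplier  reorder_x4
4       15   Vertex          60
6       16  Soylent          64
sort by reorder descending:
   reorder supplier  reorder_x4
6       16  Soylent          64
4       15   Vertex          60
add column scaled = t['reorder_x4'] * t['reorder']:
   reorder supplier  reorder_x4  scaled
6       16  Soylent          64    1024
4       15   Vertex          60     900
Hence 900.

900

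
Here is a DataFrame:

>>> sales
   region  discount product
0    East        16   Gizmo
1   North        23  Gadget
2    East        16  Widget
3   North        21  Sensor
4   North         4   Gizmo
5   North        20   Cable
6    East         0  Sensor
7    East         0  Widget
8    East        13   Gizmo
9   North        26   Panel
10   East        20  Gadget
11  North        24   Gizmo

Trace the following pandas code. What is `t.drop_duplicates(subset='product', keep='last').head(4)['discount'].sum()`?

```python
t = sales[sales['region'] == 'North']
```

filter rows where region == 'North':
   region  discount product
1   North        23  Gadget
3   North        21  Sensor
4   North         4   Gizmo
5   North        20   Cable
9   North        26   Panel
11  North        24   Gizmo
drop duplicate product (keep=last):
   region  discount product
1   North        23  Gadget
3   North        21  Sensor
5   North        20   Cable
9   North        26   Panel
11  North        24   Gizmo
take first 4 rows:
  region  discount product
1  North        23  Gadget
3  North        21  Sensor
5  North        20   Cable
9  North        26   Panel
So sum() = 90.

90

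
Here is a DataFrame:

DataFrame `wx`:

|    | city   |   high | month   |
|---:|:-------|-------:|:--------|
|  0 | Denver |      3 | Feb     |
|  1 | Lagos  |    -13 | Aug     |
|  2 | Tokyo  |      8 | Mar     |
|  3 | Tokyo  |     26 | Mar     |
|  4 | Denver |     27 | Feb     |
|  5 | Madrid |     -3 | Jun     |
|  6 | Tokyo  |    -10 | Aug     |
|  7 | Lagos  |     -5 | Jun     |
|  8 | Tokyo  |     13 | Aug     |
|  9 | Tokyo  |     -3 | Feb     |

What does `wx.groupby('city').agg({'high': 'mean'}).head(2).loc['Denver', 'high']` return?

group by city, mean of high:
        high
city        
Denver  15.0
Lagos   -9.0
Madrid  -3.0
Tokyo    6.8
take first 2 rows:
        high
city        
Denver  15.0
Lagos   -9.0
value at row 'Denver', column 'high' → 15.0

15.0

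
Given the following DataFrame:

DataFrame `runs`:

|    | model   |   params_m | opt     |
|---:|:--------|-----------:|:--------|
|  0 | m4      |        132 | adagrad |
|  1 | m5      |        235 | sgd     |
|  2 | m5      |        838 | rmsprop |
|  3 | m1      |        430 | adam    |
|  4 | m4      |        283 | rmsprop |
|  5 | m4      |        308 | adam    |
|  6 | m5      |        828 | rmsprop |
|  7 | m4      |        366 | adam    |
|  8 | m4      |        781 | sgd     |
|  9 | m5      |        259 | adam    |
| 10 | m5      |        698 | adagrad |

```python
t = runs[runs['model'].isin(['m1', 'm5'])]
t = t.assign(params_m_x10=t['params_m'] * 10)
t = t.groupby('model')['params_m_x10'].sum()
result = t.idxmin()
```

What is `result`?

m1

filter rows where model in ['m1', 'm5']:
   model  params_m      opt
1     m5       235      sgd
2     m5       838  rmsprop
3     m1       430     adam
6     m5       828  rmsprop
9     m5       259     adam
10    m5       698  adagrad
add column params_m_x10 = t['params_m'] * 10:
   model  params_m      opt  params_m_x10
1     m5       235      sgd          2350
2     m5       838  rmsprop          8380
3     m1       430     adam          4300
6     m5       828  rmsprop          8280
9     m5       259     adam          2590
10    m5       698  adagrad          6980
group by model, sum of params_m_x10:
model
m1     4300
m5    28580
Name: params_m_x10, dtype: int64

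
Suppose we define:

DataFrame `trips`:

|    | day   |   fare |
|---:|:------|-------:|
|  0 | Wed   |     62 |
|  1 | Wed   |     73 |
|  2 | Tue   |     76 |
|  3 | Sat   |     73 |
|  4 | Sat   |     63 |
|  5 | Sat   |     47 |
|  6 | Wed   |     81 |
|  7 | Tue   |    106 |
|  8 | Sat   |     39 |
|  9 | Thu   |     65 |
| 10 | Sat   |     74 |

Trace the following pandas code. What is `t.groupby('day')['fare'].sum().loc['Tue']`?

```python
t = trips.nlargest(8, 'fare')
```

182

take 8 rows with largest fare:
    day  fare
7   Tue   106
6   Wed    81
2   Tue    76
10  Sat    74
1   Wed    73
3   Sat    73
9   Thu    65
4   Sat    63
group by day, sum of fare:
day
Sat    210
Thu     65
Tue    182
Wed    154
Name: fare, dtype: int64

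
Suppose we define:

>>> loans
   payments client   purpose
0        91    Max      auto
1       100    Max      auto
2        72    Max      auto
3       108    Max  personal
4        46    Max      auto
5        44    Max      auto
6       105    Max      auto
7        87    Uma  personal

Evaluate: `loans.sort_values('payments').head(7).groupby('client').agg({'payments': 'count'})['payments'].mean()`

sort by payments:
   payments client   purpose
5        44    Max      auto
4        46    Max      auto
2        72    Max      auto
7        87    Uma  personal
0        91    Max      auto
1       100    Max      auto
6       105    Max      auto
3       108    Max  personal
take first 7 rows:
   payments client   purpose
5        44    Max      auto
4        46    Max      auto
2        72    Max      auto
7        87    Uma  personal
0        91    Max      auto
1       100    Max      auto
6       105    Max      auto
group by client, count of payments:
        payments
client          
Max            6
Uma            1
mean of column 'payments' → 3.5

3.5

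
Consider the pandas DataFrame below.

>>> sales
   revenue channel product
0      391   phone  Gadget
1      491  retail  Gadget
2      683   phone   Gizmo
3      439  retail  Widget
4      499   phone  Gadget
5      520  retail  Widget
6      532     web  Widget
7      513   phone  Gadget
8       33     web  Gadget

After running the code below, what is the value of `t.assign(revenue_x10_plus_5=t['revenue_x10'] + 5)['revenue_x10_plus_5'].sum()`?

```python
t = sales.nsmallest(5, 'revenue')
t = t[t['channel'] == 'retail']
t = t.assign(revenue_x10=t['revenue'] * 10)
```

take 5 rows with smallest revenue:
   revenue channel product
8       33     web  Gadget
0      391   phone  Gadget
3      439  retail  Widget
1      491  retail  Gadget
4      499   phone  Gadget
filter rows where channel == 'retail':
   revenue channel product
3      439  retail  Widget
1      491  retail  Gadget
add column revenue_x10 = t['revenue'] * 10:
   revenue channel product  revenue_x10
3      439  retail  Widget         4390
1      491  retail  Gadget         4910
add column revenue_x10_plus_5 = t['revenue_x10'] + 5:
   revenue channel product  revenue_x10  revenue_x10_plus_5
3      439  retail  Widget         4390                4395
1      491  retail  Gadget         4910                4915

9310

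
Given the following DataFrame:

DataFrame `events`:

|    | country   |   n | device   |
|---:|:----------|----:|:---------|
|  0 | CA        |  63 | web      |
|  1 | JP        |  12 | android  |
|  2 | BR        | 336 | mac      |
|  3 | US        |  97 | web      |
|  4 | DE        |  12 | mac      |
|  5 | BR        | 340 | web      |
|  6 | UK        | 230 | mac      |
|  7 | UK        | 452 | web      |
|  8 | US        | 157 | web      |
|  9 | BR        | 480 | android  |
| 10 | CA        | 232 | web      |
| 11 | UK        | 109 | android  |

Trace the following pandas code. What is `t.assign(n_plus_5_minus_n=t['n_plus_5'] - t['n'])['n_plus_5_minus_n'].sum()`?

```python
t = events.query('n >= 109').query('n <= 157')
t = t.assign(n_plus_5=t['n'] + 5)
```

10

filter rows where n >= 109:
   country    n   device
2       BR  336      mac
5       BR  340      web
6       UK  230      mac
7       UK  452      web
8       US  157      web
9       BR  480  android
10      CA  232      web
11      UK  109  android
filter rows where n <= 157:
   country    n   device
8       US  157      web
11      UK  109  android
add column n_plus_5 = t['n'] + 5:
   country    n   device  n_plus_5
8       US  157      web       162
11      UK  109  android       114
add column n_plus_5_minus_n = t['n_plus_5'] - t['n']:
   country    n   device  n_plus_5  n_plus_5_minus_n
8       US  157      web       162                 5
11      UK  109  android       114                 5
Finally, sum of column 'n_plus_5_minus_n' = 10.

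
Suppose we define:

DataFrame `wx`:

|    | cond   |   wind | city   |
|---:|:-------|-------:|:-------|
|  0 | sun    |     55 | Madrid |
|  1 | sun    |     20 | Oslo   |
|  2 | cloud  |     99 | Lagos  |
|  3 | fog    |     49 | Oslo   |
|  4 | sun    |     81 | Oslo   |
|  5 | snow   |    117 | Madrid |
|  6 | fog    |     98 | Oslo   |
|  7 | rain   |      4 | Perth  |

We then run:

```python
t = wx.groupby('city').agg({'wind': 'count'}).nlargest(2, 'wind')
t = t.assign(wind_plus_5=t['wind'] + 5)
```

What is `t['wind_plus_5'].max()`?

group by city, count of wind:
        wind
city        
Lagos      1
Madrid     2
Oslo       4
Perth      1
take 2 rows with largest wind:
        wind
city        
Oslo       4
Madrid     2
add column wind_plus_5 = t['wind'] + 5:
        wind  wind_plus_5
city                     
Oslo       4            9
Madrid     2            7

9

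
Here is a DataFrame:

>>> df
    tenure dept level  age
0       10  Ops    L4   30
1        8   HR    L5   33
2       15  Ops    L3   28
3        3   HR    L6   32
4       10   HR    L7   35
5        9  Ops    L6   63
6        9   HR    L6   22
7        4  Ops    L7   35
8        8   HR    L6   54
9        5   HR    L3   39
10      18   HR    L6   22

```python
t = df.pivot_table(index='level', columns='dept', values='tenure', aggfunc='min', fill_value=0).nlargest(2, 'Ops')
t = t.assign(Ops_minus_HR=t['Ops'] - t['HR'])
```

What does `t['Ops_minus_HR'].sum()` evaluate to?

20

pivot: rows=level, cols=dept, min(tenure):
dept   HR  Ops
level         
L3      5   15
L4      0   10
L5      8    0
L6      3    9
L7     10    4
take 2 rows with largest Ops:
dept   HR  Ops
level         
L3      5   15
L4      0   10
add column Ops_minus_HR = t['Ops'] - t['HR']:
dept   HR  Ops  Ops_minus_HR
level                       
L3      5   15            10
L4      0   10            10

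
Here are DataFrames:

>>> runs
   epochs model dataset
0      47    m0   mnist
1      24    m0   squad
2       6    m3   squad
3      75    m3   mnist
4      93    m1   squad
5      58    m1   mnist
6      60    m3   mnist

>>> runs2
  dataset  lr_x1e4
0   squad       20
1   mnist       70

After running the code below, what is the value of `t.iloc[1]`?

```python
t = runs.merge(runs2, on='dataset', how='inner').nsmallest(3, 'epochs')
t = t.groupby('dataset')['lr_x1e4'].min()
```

20

merge on 'dataset' (how='inner') → 7 rows:
   epochs model dataset  lr_x1e4
0      47    m0   mnist       70
1      24    m0   squad       20
2       6    m3   squad       20
3      75    m3   mnist       70
4      93    m1   squad       20
5      58    m1   mnist       70
6      60    m3   mnist       70
take 3 rows with smallest epochs:
   epochs model dataset  lr_x1e4
2       6    m3   squad       20
1      24    m0   squad       20
0      47    m0   mnist       70
group by dataset, min of lr_x1e4:
dataset
mnist    70
squad    20
Name: lr_x1e4, dtype: int64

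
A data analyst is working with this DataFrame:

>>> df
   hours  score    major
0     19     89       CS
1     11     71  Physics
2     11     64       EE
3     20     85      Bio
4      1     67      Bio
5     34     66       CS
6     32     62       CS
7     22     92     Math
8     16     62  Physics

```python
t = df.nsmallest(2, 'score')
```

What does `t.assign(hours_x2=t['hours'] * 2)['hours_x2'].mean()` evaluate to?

48.0

take 2 rows with smallest score:
   hours  score    major
6     32     62       CS
8     16     62  Physics
add column hours_x2 = t['hours'] * 2:
   hours  score    major  hours_x2
6     32     62       CS        64
8     16     62  Physics        32
Taking the mean of column 'hours_x2' gives 48.0.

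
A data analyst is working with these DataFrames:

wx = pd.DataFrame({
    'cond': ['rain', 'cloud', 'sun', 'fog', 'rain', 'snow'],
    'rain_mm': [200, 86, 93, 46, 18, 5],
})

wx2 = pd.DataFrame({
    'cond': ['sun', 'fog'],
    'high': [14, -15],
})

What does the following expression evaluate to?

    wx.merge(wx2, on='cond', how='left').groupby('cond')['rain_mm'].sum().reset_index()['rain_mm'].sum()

merge on 'cond' (how='left') → 6 rows:
    cond  rain_mm  high
0   rain      200   NaN
1  cloud       86   NaN
2    sun       93  14.0
3    fog       46 -15.0
4   rain       18   NaN
5   snow        5   NaN
group by cond, sum of rain_mm:
cond
cloud     86
fog       46
rain     218
snow       5
sun       93
Name: rain_mm, dtype: int64
reset_index():
    cond  rain_mm
0  cloud       86
1    fog       46
2   rain      218
3   snow        5
4    sun       93
Taking the sum of column 'rain_mm' gives 448.

448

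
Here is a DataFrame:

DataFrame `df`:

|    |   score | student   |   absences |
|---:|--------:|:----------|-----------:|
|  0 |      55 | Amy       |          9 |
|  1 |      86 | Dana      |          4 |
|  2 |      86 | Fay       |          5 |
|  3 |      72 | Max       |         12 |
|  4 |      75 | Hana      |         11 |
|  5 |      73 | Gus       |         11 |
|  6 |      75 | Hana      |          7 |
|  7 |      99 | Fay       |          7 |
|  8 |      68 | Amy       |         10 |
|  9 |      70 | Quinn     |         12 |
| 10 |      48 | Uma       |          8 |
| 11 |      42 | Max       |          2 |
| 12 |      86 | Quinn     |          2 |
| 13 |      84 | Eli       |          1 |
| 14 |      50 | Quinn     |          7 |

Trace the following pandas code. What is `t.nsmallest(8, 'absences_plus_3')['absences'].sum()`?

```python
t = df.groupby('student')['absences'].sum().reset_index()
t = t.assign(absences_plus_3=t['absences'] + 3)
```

87

group by student, sum of absences:
student
Amy      19
Dana      4
Eli       1
Fay      12
Gus      11
Hana     18
Max      14
Quinn    21
Uma       8
Name: absences, dtype: int64
reset_index():
  student  absences
0     Amy        19
1    Dana         4
2     Eli         1
3     Fay        12
4     Gus        11
5    Hana        18
6     Max        14
7   Quinn        21
8     Uma         8
add column absences_plus_3 = t['absences'] + 3:
  student  absences  absences_plus_3
0     Amy        19               22
1    Dana         4                7
2     Eli         1                4
3     Fay        12               15
4     Gus        11               14
5    Hana        18               21
6     Max        14               17
7   Quinn        21               24
8     Uma         8               11
take 8 rows with smallest absences_plus_3:
  student  absences  absences_plus_3
2     Eli         1                4
1    Dana         4                7
8     Uma         8               11
4     Gus        11               14
3     Fay        12               15
6     Max        14               17
5    Hana        18               21
0     Amy        19               22
The sum of column 'absences' is 87.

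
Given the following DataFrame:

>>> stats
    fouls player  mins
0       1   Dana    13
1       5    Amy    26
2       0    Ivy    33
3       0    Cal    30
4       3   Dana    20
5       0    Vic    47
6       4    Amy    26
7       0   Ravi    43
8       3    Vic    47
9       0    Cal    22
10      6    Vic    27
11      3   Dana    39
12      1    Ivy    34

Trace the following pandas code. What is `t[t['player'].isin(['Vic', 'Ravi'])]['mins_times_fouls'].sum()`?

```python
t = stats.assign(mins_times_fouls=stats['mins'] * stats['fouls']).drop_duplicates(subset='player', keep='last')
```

add column mins_times_fouls = stats['mins'] * stats['fouls']:
    fouls player  mins  mins_times_fouls
0       1   Dana    13                13
1       5    Amy    26               130
2       0    Ivy    33                 0
3       0    Cal    30                 0
4       3   Dana    20                60
5       0    Vic    47                 0
6       4    Amy    26               104
7       0   Ravi    43                 0
8       3    Vic    47               141
9       0    Cal    22                 0
10      6    Vic    27               162
11      3   Dana    39               117
12      1    Ivy    34                34
drop duplicate player (keep=last):
    fouls player  mins  mins_times_fouls
6       4    Amy    26               104
7       0   Ravi    43                 0
9       0    Cal    22                 0
10      6    Vic    27               162
11      3   Dana    39               117
12      1    Ivy    34                34
filter rows where player in ['Vic', 'Ravi']:
    fouls player  mins  mins_times_fouls
7       0   Ravi    43                 0
10      6    Vic    27               162

162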